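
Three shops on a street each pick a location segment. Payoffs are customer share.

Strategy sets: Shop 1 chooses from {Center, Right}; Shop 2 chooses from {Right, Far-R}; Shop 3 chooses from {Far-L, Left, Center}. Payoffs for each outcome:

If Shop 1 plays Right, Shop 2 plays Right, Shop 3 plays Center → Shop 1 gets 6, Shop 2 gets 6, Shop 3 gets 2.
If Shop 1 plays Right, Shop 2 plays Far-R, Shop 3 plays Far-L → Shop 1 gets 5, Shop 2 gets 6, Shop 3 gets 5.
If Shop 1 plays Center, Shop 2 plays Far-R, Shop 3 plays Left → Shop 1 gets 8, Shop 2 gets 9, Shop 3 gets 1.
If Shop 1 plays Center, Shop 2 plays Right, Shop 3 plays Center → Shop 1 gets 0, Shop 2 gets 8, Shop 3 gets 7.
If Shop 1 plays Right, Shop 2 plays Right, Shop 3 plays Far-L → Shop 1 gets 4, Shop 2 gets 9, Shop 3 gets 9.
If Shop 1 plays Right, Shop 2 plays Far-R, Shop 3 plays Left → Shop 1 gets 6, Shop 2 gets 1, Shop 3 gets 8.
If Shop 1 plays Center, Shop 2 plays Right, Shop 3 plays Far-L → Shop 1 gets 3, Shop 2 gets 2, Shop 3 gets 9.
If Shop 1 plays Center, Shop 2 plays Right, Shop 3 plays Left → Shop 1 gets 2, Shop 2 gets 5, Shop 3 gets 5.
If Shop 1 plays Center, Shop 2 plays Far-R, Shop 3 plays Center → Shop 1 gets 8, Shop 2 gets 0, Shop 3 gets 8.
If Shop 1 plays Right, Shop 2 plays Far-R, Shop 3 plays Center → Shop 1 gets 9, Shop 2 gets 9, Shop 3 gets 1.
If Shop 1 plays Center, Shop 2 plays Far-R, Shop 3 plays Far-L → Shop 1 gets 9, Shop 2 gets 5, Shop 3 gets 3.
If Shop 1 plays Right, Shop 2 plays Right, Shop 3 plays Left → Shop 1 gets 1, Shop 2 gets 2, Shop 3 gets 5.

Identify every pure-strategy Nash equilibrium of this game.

(Center, Right, Far-L): Shop 1 can switch to Right (3 → 4). Not NE.
(Center, Right, Left): Shop 2 can switch to Far-R (5 → 9). Not NE.
(Center, Right, Center): Shop 1 can switch to Right (0 → 6). Not NE.
(Center, Far-R, Far-L): Shop 3 can switch to Center (3 → 8). Not NE.
(Center, Far-R, Left): Shop 3 can switch to Far-L (1 → 3). Not NE.
(Center, Far-R, Center): Shop 1 can switch to Right (8 → 9). Not NE.
(Right, Right, Far-L): Shop 1 gets 4, best alternative 3; Shop 2 gets 9, best alternative 6; Shop 3 gets 9, best alternative 5. No profitable deviation — NE.
(The remaining 5 profiles each have a profitable deviation by the same check.)

Pure NE: (Right, Right, Far-L)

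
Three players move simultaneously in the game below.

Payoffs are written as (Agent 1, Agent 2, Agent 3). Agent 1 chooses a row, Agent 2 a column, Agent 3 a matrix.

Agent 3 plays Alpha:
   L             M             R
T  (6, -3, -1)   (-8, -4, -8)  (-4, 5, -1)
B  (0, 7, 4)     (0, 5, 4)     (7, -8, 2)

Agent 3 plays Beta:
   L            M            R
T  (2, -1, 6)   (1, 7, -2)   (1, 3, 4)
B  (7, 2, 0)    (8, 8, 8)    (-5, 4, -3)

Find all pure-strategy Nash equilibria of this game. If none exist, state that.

(B, M, Beta)

Mark each player's best response to every combination of opponents' strategies; a profile where every player is best-responding is a pure Nash equilibrium.
Agent 1 against (L, Alpha): payoffs 6, 0 → best response T.
Agent 1 against (L, Beta): payoffs 2, 7 → best response B.
Agent 1 against (M, Alpha): payoffs -8, 0 → best response B.
Agent 1 against (M, Beta): payoffs 1, 8 → best response B.
Agent 1 against (R, Alpha): payoffs -4, 7 → best response B.
Agent 1 against (R, Beta): payoffs 1, -5 → best response T.
Agent 2 against (T, Alpha): payoffs -3, -4, 5 → best response R.
Agent 2 against (T, Beta): payoffs -1, 7, 3 → best response M.
Agent 2 against (B, Alpha): payoffs 7, 5, -8 → best response L.
Agent 2 against (B, Beta): payoffs 2, 8, 4 → best response M.
Agent 3 against (T, L): payoffs -1, 6 → best response Beta.
Agent 3 against (T, M): payoffs -8, -2 → best response Beta.
Agent 3 against (T, R): payoffs -1, 4 → best response Beta.
Agent 3 against (B, L): payoffs 4, 0 → best response Alpha.
Agent 3 against (B, M): payoffs 4, 8 → best response Beta.
Agent 3 against (B, R): payoffs 2, -3 → best response Alpha.
Mutual best responses: (B, M, Beta).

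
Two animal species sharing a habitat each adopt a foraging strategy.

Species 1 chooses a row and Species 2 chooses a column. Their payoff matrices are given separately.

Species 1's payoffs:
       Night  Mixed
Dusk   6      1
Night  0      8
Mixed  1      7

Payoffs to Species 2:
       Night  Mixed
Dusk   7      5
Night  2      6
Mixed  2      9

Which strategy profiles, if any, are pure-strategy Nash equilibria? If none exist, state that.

Species 1 against Night: payoffs 6, 0, 1 → best response Dusk.
Species 1 against Mixed: payoffs 1, 8, 7 → best response Night.
Species 2 against Dusk: payoffs 7, 5 → best response Night.
Species 2 against Night: payoffs 2, 6 → best response Mixed.
Species 2 against Mixed: payoffs 2, 9 → best response Mixed.
Mutual best responses: (Dusk, Night); (Night, Mixed).

(Dusk, Night); (Night, Mixed)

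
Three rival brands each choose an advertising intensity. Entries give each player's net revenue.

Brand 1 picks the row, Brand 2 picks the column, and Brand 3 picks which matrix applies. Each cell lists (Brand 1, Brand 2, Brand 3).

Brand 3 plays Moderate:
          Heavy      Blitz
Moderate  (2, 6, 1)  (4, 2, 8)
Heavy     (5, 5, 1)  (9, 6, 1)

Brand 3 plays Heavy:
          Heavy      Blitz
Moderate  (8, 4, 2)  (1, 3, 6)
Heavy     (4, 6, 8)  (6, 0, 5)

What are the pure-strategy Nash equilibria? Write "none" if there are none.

The unique pure-strategy Nash equilibrium is (Moderate, Heavy, Heavy).

Brand 1 against (Heavy, Moderate): payoffs 2, 5 → best response Heavy.
Brand 1 against (Heavy, Heavy): payoffs 8, 4 → best response Moderate.
Brand 1 against (Blitz, Moderate): payoffs 4, 9 → best response Heavy.
Brand 1 against (Blitz, Heavy): payoffs 1, 6 → best response Heavy.
Brand 2 against (Moderate, Moderate): payoffs 6, 2 → best response Heavy.
Brand 2 against (Moderate, Heavy): payoffs 4, 3 → best response Heavy.
Brand 2 against (Heavy, Moderate): payoffs 5, 6 → best response Blitz.
Brand 2 against (Heavy, Heavy): payoffs 6, 0 → best response Heavy.
Brand 3 against (Moderate, Heavy): payoffs 1, 2 → best response Heavy.
Brand 3 against (Moderate, Blitz): payoffs 8, 6 → best response Moderate.
Brand 3 against (Heavy, Heavy): payoffs 1, 8 → best response Heavy.
Brand 3 against (Heavy, Blitz): payoffs 1, 5 → best response Heavy.
Mutual best responses: (Moderate, Heavy, Heavy).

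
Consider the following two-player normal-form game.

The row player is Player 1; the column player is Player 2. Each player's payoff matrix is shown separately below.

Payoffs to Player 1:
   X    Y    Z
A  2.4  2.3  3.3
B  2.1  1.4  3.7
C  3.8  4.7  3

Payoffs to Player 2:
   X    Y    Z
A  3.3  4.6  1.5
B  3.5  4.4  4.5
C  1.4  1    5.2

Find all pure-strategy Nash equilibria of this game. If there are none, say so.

(B, Z)

Player 1 against X: payoffs 2.4, 2.1, 3.8 → best response C.
Player 1 against Y: payoffs 2.3, 1.4, 4.7 → best response C.
Player 1 against Z: payoffs 3.3, 3.7, 3 → best response B.
Player 2 against A: payoffs 3.3, 4.6, 1.5 → best response Y.
Player 2 against B: payoffs 3.5, 4.4, 4.5 → best response Z.
Player 2 against C: payoffs 1.4, 1, 5.2 → best response Z.
Mutual best responses: (B, Z).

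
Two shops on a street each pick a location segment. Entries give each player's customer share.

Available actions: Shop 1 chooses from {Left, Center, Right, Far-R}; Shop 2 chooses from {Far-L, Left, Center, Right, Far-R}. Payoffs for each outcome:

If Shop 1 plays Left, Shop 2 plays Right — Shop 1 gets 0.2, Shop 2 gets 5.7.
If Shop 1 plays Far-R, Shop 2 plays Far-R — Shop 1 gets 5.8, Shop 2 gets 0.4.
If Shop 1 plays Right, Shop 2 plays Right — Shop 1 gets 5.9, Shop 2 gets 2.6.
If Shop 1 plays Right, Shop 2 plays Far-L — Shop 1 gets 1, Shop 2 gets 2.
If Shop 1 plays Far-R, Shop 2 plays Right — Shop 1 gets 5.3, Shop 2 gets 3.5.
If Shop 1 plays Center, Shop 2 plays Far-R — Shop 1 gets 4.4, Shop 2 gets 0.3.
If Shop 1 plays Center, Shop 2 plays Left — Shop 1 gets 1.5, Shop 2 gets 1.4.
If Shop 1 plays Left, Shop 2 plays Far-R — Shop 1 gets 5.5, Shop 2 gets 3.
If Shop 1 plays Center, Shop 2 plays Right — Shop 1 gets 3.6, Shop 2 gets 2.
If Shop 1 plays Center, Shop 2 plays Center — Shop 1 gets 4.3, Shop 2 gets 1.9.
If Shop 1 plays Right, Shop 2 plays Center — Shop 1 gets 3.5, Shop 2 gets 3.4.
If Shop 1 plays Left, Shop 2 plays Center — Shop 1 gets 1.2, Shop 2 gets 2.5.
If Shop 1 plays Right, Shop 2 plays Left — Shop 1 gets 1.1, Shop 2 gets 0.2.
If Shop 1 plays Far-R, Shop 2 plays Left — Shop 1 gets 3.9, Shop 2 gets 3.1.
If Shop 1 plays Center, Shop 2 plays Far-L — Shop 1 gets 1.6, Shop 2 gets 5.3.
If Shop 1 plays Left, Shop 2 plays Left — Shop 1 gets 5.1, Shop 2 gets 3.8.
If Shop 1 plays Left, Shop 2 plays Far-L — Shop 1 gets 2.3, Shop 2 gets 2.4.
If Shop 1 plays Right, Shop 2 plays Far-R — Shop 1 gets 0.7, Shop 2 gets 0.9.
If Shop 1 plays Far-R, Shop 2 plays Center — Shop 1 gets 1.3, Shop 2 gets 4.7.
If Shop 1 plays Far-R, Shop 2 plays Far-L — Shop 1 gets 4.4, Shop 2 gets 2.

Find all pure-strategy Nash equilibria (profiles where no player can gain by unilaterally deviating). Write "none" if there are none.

Shop 1 against Far-L: payoffs 2.3, 1.6, 1, 4.4 → best response Far-R.
Shop 1 against Left: payoffs 5.1, 1.5, 1.1, 3.9 → best response Left.
Shop 1 against Center: payoffs 1.2, 4.3, 3.5, 1.3 → best response Center.
Shop 1 against Right: payoffs 0.2, 3.6, 5.9, 5.3 → best response Right.
Shop 1 against Far-R: payoffs 5.5, 4.4, 0.7, 5.8 → best response Far-R.
Shop 2 against Left: payoffs 2.4, 3.8, 2.5, 5.7, 3 → best response Right.
Shop 2 against Center: payoffs 5.3, 1.4, 1.9, 2, 0.3 → best response Far-L.
Shop 2 against Right: payoffs 2, 0.2, 3.4, 2.6, 0.9 → best response Center.
Shop 2 against Far-R: payoffs 2, 3.1, 4.7, 3.5, 0.4 → best response Center.
No profile is a mutual best response for all players.

There is no pure-strategy Nash equilibrium.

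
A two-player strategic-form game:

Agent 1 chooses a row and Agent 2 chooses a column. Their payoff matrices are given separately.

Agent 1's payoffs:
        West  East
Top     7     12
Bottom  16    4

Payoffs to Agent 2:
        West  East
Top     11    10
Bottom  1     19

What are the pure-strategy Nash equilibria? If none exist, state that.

There is no pure-strategy Nash equilibrium.

Check each profile: it is a Nash equilibrium iff no player can strictly gain by switching unilaterally.
(Top, West): Agent 1 can switch to Bottom (7 → 16). Not NE.
(Top, East): Agent 2 can switch to West (10 → 11). Not NE.
(Bottom, West): Agent 2 can switch to East (1 → 19). Not NE.
(Bottom, East): Agent 1 can switch to Top (4 → 12). Not NE.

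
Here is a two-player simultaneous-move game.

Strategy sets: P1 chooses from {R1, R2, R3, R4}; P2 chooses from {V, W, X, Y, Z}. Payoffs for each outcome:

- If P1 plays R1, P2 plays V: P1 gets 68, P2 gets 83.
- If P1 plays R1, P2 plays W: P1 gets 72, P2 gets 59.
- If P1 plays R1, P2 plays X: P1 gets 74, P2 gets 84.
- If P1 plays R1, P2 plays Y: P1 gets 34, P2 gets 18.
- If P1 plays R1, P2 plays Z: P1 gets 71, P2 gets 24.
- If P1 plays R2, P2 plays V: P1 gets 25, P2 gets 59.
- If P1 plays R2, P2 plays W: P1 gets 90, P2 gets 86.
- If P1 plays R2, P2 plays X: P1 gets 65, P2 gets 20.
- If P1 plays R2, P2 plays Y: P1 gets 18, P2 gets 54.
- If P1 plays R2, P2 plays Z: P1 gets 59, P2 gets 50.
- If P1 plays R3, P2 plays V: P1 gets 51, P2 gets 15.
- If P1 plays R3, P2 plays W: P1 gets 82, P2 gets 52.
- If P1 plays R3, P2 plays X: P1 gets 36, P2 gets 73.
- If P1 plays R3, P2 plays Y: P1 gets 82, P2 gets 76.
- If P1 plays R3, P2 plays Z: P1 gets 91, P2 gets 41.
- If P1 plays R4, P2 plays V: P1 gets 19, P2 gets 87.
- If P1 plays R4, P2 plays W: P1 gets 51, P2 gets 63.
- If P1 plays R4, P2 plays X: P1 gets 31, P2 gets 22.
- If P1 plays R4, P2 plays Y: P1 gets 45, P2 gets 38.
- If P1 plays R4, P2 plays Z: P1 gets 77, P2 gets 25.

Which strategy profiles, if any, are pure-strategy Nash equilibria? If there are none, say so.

P1 against V: payoffs 68, 25, 51, 19 → best response R1.
P1 against W: payoffs 72, 90, 82, 51 → best response R2.
P1 against X: payoffs 74, 65, 36, 31 → best response R1.
P1 against Y: payoffs 34, 18, 82, 45 → best response R3.
P1 against Z: payoffs 71, 59, 91, 77 → best response R3.
P2 against R1: payoffs 83, 59, 84, 18, 24 → best response X.
P2 against R2: payoffs 59, 86, 20, 54, 50 → best response W.
P2 against R3: payoffs 15, 52, 73, 76, 41 → best response Y.
P2 against R4: payoffs 87, 63, 22, 38, 25 → best response V.
Mutual best responses: (R1, X); (R2, W); (R3, Y).

The pure Nash equilibria are (R1, X), (R2, W), (R3, Y).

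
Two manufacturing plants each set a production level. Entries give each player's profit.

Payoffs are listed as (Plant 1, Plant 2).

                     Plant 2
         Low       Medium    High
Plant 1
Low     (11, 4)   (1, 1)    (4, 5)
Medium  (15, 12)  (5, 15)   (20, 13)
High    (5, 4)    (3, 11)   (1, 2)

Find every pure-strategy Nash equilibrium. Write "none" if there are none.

Pure NE: (Medium, Medium)

Plant 1 against Low: payoffs 11, 15, 5 → best response Medium.
Plant 1 against Medium: payoffs 1, 5, 3 → best response Medium.
Plant 1 against High: payoffs 4, 20, 1 → best response Medium.
Plant 2 against Low: payoffs 4, 1, 5 → best response High.
Plant 2 against Medium: payoffs 12, 15, 13 → best response Medium.
Plant 2 against High: payoffs 4, 11, 2 → best response Medium.
Mutual best responses: (Medium, Medium).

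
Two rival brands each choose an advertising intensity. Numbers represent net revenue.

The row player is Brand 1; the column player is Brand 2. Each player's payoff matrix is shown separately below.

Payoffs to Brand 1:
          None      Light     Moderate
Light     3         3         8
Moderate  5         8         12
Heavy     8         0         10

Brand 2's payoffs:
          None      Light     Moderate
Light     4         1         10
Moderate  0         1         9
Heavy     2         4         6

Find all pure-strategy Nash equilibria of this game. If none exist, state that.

Brand 1 against None: payoffs 3, 5, 8 → best response Heavy.
Brand 1 against Light: payoffs 3, 8, 0 → best response Moderate.
Brand 1 against Moderate: payoffs 8, 12, 10 → best response Moderate.
Brand 2 against Light: payoffs 4, 1, 10 → best response Moderate.
Brand 2 against Moderate: payoffs 0, 1, 9 → best response Moderate.
Brand 2 against Heavy: payoffs 2, 4, 6 → best response Moderate.
Mutual best responses: (Moderate, Moderate).

(Moderate, Moderate)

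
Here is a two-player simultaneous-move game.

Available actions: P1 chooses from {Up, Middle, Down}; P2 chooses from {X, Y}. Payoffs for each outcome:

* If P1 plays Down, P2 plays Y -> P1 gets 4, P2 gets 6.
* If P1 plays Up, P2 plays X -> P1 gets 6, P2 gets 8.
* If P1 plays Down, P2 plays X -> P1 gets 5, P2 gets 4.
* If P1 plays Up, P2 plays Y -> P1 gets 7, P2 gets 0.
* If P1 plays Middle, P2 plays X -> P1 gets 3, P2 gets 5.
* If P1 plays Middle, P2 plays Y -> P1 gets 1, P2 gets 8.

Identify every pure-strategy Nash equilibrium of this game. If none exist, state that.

The unique pure-strategy Nash equilibrium is (Up, X).

For each strategy profile, look for a profitable unilateral deviation.
(Up, X): P1 gets 6, best alternative 5; P2 gets 8, best alternative 0. No profitable deviation — NE.
(Up, Y): P2 can switch to X (0 → 8). Not NE.
(Middle, X): P1 can switch to Up (3 → 6). Not NE.
(Middle, Y): P1 can switch to Up (1 → 7). Not NE.
(Down, X): P1 can switch to Up (5 → 6). Not NE.
(Down, Y): P1 can switch to Up (4 → 7). Not NE.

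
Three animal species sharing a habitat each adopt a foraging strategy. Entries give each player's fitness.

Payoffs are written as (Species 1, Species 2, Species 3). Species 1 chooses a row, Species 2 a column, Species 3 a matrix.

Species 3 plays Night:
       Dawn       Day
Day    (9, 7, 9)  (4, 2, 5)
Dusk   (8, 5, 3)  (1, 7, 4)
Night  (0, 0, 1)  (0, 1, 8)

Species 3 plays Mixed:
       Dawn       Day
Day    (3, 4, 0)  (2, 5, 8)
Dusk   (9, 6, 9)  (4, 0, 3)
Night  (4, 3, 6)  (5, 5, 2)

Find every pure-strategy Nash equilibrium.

Species 1 against (Dawn, Night): payoffs 9, 8, 0 → best response Day.
Species 1 against (Dawn, Mixed): payoffs 3, 9, 4 → best response Dusk.
Species 1 against (Day, Night): payoffs 4, 1, 0 → best response Day.
Species 1 against (Day, Mixed): payoffs 2, 4, 5 → best response Night.
Species 2 against (Day, Night): payoffs 7, 2 → best response Dawn.
Species 2 against (Day, Mixed): payoffs 4, 5 → best response Day.
Species 2 against (Dusk, Night): payoffs 5, 7 → best response Day.
Species 2 against (Dusk, Mixed): payoffs 6, 0 → best response Dawn.
Species 2 against (Night, Night): payoffs 0, 1 → best response Day.
Species 2 against (Night, Mixed): payoffs 3, 5 → best response Day.
Species 3 against (Day, Dawn): payoffs 9, 0 → best response Night.
Species 3 against (Day, Day): payoffs 5, 8 → best response Mixed.
Species 3 against (Dusk, Dawn): payoffs 3, 9 → best response Mixed.
Species 3 against (Dusk, Day): payoffs 4, 3 → best response Night.
Species 3 against (Night, Dawn): payoffs 1, 6 → best response Mixed.
Species 3 against (Night, Day): payoffs 8, 2 → best response Night.
Mutual best responses: (Day, Dawn, Night); (Dusk, Dawn, Mixed).

(Day, Dawn, Night); (Dusk, Dawn, Mixed)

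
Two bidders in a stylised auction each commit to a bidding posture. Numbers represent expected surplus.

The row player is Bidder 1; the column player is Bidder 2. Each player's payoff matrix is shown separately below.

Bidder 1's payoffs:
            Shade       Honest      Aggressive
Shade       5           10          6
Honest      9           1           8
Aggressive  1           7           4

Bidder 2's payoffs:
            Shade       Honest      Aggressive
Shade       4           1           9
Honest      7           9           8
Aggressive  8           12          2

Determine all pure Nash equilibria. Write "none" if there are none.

There is no pure-strategy Nash equilibrium.

Bidder 1 against Shade: payoffs 5, 9, 1 → best response Honest.
Bidder 1 against Honest: payoffs 10, 1, 7 → best response Shade.
Bidder 1 against Aggressive: payoffs 6, 8, 4 → best response Honest.
Bidder 2 against Shade: payoffs 4, 1, 9 → best response Aggressive.
Bidder 2 against Honest: payoffs 7, 9, 8 → best response Honest.
Bidder 2 against Aggressive: payoffs 8, 12, 2 → best response Honest.
No profile is a mutual best response for all players.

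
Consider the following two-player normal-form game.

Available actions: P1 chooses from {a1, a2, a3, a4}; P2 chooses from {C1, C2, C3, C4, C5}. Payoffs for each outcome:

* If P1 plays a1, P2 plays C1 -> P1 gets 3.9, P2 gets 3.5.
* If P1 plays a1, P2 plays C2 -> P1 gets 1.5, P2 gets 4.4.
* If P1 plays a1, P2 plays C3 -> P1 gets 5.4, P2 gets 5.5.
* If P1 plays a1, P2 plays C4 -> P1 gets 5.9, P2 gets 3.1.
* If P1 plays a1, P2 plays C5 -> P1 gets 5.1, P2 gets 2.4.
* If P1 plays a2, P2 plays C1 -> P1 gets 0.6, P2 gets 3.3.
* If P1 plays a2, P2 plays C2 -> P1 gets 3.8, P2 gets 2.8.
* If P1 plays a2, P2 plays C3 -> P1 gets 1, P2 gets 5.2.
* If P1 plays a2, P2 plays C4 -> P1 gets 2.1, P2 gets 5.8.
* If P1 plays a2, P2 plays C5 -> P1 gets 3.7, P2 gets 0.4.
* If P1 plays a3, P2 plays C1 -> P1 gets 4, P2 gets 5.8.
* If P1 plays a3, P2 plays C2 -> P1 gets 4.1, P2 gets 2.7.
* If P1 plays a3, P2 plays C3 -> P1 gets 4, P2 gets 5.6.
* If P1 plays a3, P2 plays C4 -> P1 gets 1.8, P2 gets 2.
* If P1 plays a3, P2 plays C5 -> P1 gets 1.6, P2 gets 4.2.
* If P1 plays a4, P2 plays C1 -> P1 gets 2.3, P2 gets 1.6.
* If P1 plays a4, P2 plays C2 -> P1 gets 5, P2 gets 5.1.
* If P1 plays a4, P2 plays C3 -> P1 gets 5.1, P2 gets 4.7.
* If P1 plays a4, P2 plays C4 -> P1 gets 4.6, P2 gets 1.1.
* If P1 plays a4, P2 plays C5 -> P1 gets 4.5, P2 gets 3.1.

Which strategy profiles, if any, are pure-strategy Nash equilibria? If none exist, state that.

(a1, C3) and (a3, C1) and (a4, C2)

(a1, C1): P1 can switch to a3 (3.9 → 4). Not NE.
(a1, C2): P1 can switch to a2 (1.5 → 3.8). Not NE.
(a1, C3): P1 gets 5.4, best alternative 5.1; P2 gets 5.5, best alternative 4.4. No profitable deviation — NE.
(a1, C4): P2 can switch to C1 (3.1 → 3.5). Not NE.
(a1, C5): P2 can switch to C1 (2.4 → 3.5). Not NE.
(a2, C1): P1 can switch to a1 (0.6 → 3.9). Not NE.
(a2, C2): P1 can switch to a3 (3.8 → 4.1). Not NE.
(a3, C1): P1 gets 4, best alternative 3.9; P2 gets 5.8, best alternative 5.6. No profitable deviation — NE.
(a4, C2): P1 gets 5, best alternative 4.1; P2 gets 5.1, best alternative 4.7. No profitable deviation — NE.
(The remaining 11 profiles each have a profitable deviation by the same check.)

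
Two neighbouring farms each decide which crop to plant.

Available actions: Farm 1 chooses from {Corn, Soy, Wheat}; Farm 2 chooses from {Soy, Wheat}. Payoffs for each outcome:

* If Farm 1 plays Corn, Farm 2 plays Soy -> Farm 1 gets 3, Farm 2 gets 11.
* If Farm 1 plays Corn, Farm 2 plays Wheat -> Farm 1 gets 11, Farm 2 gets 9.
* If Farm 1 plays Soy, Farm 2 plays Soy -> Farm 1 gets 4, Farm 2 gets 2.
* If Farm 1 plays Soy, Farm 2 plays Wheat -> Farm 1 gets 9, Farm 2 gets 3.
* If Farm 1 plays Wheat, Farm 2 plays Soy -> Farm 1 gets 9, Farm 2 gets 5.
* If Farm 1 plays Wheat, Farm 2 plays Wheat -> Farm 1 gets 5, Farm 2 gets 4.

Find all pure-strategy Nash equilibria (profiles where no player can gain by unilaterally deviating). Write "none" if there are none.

(Corn, Soy): Farm 1 can switch to Soy (3 → 4). Not NE.
(Corn, Wheat): Farm 2 can switch to Soy (9 → 11). Not NE.
(Soy, Soy): Farm 1 can switch to Wheat (4 → 9). Not NE.
(Soy, Wheat): Farm 1 can switch to Corn (9 → 11). Not NE.
(Wheat, Soy): Farm 1 gets 9, best alternative 4; Farm 2 gets 5, best alternative 4. No profitable deviation — NE.
(Wheat, Wheat): Farm 1 can switch to Corn (5 → 11). Not NE.

Pure NE: (Wheat, Soy)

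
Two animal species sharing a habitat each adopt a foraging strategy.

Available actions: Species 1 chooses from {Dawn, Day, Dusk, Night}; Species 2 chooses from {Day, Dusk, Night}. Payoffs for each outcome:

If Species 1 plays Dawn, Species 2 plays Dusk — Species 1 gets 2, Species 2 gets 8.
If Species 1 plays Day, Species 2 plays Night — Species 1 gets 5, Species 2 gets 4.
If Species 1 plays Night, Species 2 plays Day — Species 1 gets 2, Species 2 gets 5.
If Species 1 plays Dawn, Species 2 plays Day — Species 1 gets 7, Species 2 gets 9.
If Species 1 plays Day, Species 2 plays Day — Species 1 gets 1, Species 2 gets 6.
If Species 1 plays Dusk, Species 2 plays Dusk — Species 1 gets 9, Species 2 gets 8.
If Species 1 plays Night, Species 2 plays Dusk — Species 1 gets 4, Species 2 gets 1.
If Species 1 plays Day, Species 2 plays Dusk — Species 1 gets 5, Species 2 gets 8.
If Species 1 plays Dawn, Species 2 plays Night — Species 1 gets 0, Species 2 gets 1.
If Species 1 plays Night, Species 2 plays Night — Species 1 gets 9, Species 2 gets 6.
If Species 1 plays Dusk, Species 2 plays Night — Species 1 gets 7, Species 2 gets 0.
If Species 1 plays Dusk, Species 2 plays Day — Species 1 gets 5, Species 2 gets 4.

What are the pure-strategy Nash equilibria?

(Dawn, Day): Species 1 gets 7, best alternative 5; Species 2 gets 9, best alternative 8. No profitable deviation — NE.
(Dawn, Dusk): Species 1 can switch to Day (2 → 5). Not NE.
(Dawn, Night): Species 1 can switch to Day (0 → 5). Not NE.
(Day, Day): Species 1 can switch to Dawn (1 → 7). Not NE.
(Day, Dusk): Species 1 can switch to Dusk (5 → 9). Not NE.
(Day, Night): Species 1 can switch to Dusk (5 → 7). Not NE.
(Dusk, Day): Species 1 can switch to Dawn (5 → 7). Not NE.
(Dusk, Dusk): Species 1 gets 9, best alternative 5; Species 2 gets 8, best alternative 4. No profitable deviation — NE.
(Night, Night): Species 1 gets 9, best alternative 7; Species 2 gets 6, best alternative 5. No profitable deviation — NE.
(The remaining 3 profiles each have a profitable deviation by the same check.)

The pure Nash equilibria are (Dawn, Day), (Dusk, Dusk), (Night, Night).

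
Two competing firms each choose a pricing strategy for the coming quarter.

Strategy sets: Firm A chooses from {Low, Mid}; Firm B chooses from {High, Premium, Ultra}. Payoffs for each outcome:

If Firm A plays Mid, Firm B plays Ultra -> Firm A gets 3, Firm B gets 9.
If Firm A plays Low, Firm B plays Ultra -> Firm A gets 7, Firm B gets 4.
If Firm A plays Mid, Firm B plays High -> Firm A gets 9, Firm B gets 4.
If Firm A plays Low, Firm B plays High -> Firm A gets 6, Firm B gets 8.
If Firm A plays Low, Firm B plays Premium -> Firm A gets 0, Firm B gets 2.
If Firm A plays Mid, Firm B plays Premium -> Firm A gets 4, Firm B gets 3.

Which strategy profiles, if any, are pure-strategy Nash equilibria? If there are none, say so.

none

(Low, High): Firm A can switch to Mid (6 → 9). Not NE.
(Low, Premium): Firm A can switch to Mid (0 → 4). Not NE.
(Low, Ultra): Firm B can switch to High (4 → 8). Not NE.
(Mid, High): Firm B can switch to Ultra (4 → 9). Not NE.
(Mid, Premium): Firm B can switch to High (3 → 4). Not NE.
(Mid, Ultra): Firm A can switch to Low (3 → 7). Not NE.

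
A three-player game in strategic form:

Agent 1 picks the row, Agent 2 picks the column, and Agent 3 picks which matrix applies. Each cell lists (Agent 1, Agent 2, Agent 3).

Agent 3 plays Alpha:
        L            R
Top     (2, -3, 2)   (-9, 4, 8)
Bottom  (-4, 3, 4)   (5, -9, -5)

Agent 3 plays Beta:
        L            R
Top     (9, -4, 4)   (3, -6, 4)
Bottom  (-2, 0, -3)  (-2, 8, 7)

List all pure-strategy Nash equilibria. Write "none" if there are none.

Check each profile: it is a Nash equilibrium iff no player can strictly gain by switching unilaterally.
(Top, L, Alpha): Agent 2 can switch to R (-3 → 4). Not NE.
(Top, L, Beta): Agent 1 gets 9, best alternative -2; Agent 2 gets -4, best alternative -6; Agent 3 gets 4, best alternative 2. No profitable deviation — NE.
(Top, R, Alpha): Agent 1 can switch to Bottom (-9 → 5). Not NE.
(Top, R, Beta): Agent 2 can switch to L (-6 → -4). Not NE.
(Bottom, L, Alpha): Agent 1 can switch to Top (-4 → 2). Not NE.
(Bottom, L, Beta): Agent 1 can switch to Top (-2 → 9). Not NE.
(Bottom, R, Alpha): Agent 2 can switch to L (-9 → 3). Not NE.
(The remaining 1 profile has a profitable deviation by the same check.)

Pure NE: (Top, L, Beta)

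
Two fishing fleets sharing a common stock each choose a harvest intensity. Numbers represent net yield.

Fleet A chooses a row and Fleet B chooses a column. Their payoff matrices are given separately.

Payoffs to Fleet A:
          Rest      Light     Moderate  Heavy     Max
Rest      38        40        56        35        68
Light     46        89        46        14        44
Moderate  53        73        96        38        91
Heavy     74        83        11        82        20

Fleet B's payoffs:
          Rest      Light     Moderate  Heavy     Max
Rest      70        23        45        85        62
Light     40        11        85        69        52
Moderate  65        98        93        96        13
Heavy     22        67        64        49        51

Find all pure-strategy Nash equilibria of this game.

For each player, find the best response to each opponent profile; mutual best responses are the pure NE.
Fleet A against Rest: payoffs 38, 46, 53, 74 → best response Heavy.
Fleet A against Light: payoffs 40, 89, 73, 83 → best response Light.
Fleet A against Moderate: payoffs 56, 46, 96, 11 → best response Moderate.
Fleet A against Heavy: payoffs 35, 14, 38, 82 → best response Heavy.
Fleet A against Max: payoffs 68, 44, 91, 20 → best response Moderate.
Fleet B against Rest: payoffs 70, 23, 45, 85, 62 → best response Heavy.
Fleet B against Light: payoffs 40, 11, 85, 69, 52 → best response Moderate.
Fleet B against Moderate: payoffs 65, 98, 93, 96, 13 → best response Light.
Fleet B against Heavy: payoffs 22, 67, 64, 49, 51 → best response Light.
No profile is a mutual best response for all players.

This game has no pure Nash equilibrium.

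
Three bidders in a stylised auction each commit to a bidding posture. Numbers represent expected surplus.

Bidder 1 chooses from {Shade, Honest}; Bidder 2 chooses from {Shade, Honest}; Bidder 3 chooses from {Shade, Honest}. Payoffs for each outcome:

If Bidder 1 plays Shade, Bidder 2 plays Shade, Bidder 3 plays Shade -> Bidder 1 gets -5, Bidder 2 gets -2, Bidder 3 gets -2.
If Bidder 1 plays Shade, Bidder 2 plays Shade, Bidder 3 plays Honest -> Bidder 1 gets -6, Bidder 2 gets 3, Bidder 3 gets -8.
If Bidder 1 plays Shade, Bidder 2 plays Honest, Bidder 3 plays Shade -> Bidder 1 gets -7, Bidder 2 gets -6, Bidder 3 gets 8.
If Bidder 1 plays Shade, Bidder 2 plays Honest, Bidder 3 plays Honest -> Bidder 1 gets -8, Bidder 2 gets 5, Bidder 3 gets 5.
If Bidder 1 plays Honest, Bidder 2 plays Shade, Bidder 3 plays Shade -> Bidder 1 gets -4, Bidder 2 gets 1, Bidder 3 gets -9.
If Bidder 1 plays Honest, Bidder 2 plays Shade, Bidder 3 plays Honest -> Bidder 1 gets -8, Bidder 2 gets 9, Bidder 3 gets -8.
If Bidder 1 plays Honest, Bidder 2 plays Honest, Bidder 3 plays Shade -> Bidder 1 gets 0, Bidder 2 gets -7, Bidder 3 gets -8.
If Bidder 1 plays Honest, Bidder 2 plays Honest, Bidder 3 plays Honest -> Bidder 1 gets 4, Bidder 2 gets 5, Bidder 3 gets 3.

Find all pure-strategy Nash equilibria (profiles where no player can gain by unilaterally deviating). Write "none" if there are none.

Bidder 1 against (Shade, Shade): payoffs -5, -4 → best response Honest.
Bidder 1 against (Shade, Honest): payoffs -6, -8 → best response Shade.
Bidder 1 against (Honest, Shade): payoffs -7, 0 → best response Honest.
Bidder 1 against (Honest, Honest): payoffs -8, 4 → best response Honest.
Bidder 2 against (Shade, Shade): payoffs -2, -6 → best response Shade.
Bidder 2 against (Shade, Honest): payoffs 3, 5 → best response Honest.
Bidder 2 against (Honest, Shade): payoffs 1, -7 → best response Shade.
Bidder 2 against (Honest, Honest): payoffs 9, 5 → best response Shade.
Bidder 3 against (Shade, Shade): payoffs -2, -8 → best response Shade.
Bidder 3 against (Shade, Honest): payoffs 8, 5 → best response Shade.
Bidder 3 against (Honest, Shade): payoffs -9, -8 → best response Honest.
Bidder 3 against (Honest, Honest): payoffs -8, 3 → best response Honest.
No profile is a mutual best response for all players.

There is no pure-strategy Nash equilibrium.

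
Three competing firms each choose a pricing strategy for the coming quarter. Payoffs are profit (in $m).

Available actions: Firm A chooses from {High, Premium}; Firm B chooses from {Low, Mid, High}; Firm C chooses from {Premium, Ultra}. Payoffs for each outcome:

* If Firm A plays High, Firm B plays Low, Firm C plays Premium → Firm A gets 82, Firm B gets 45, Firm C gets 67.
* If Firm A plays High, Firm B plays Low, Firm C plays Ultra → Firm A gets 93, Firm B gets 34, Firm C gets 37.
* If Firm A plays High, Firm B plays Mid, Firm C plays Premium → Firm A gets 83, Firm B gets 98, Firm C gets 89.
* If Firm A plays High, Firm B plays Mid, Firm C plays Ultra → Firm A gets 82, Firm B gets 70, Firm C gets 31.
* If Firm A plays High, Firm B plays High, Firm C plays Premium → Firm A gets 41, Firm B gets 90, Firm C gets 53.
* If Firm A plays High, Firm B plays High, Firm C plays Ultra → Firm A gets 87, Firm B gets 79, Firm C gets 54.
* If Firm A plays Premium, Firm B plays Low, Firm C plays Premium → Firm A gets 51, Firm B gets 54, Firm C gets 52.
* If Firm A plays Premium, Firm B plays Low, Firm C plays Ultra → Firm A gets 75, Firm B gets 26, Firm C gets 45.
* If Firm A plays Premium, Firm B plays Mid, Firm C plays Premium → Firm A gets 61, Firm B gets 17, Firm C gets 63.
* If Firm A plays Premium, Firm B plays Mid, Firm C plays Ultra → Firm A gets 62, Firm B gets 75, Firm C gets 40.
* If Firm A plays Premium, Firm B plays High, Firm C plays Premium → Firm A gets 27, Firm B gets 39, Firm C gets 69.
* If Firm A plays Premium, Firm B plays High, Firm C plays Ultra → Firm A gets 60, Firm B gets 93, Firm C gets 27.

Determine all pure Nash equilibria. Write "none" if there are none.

(High, Low, Premium): Firm B can switch to Mid (45 → 98). Not NE.
(High, Low, Ultra): Firm B can switch to Mid (34 → 70). Not NE.
(High, Mid, Premium): Firm A gets 83, best alternative 61; Firm B gets 98, best alternative 90; Firm C gets 89, best alternative 31. No profitable deviation — NE.
(High, Mid, Ultra): Firm B can switch to High (70 → 79). Not NE.
(High, High, Premium): Firm B can switch to Mid (90 → 98). Not NE.
(High, High, Ultra): Firm A gets 87, best alternative 60; Firm B gets 79, best alternative 70; Firm C gets 54, best alternative 53. No profitable deviation — NE.
(Premium, Low, Premium): Firm A can switch to High (51 → 82). Not NE.
(Premium, Low, Ultra): Firm A can switch to High (75 → 93). Not NE.
(Premium, Mid, Premium): Firm A can switch to High (61 → 83). Not NE.
(Premium, Mid, Ultra): Firm A can switch to High (62 → 82). Not NE.
(Premium, High, Premium): Firm A can switch to High (27 → 41). Not NE.
(Premium, High, Ultra): Firm A can switch to High (60 → 87). Not NE.

The pure Nash equilibria are (High, Mid, Premium), (High, High, Ultra).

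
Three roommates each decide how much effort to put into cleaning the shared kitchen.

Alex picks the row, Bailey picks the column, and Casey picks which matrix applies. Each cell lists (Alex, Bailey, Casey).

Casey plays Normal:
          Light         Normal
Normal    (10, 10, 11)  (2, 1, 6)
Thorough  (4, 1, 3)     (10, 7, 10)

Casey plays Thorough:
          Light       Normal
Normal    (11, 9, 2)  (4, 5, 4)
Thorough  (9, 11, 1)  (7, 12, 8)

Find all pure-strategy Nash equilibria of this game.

(Normal, Light, Normal); (Thorough, Normal, Normal)

For each strategy profile, look for a profitable unilateral deviation.
(Normal, Light, Normal): Alex gets 10, best alternative 4; Bailey gets 10, best alternative 1; Casey gets 11, best alternative 2. No profitable deviation — NE.
(Normal, Light, Thorough): Casey can switch to Normal (2 → 11). Not NE.
(Normal, Normal, Normal): Alex can switch to Thorough (2 → 10). Not NE.
(Normal, Normal, Thorough): Alex can switch to Thorough (4 → 7). Not NE.
(Thorough, Light, Normal): Alex can switch to Normal (4 → 10). Not NE.
(Thorough, Light, Thorough): Alex can switch to Normal (9 → 11). Not NE.
(Thorough, Normal, Normal): Alex gets 10, best alternative 2; Bailey gets 7, best alternative 1; Casey gets 10, best alternative 8. No profitable deviation — NE.
(Thorough, Normal, Thorough): Casey can switch to Normal (8 → 10). Not NE.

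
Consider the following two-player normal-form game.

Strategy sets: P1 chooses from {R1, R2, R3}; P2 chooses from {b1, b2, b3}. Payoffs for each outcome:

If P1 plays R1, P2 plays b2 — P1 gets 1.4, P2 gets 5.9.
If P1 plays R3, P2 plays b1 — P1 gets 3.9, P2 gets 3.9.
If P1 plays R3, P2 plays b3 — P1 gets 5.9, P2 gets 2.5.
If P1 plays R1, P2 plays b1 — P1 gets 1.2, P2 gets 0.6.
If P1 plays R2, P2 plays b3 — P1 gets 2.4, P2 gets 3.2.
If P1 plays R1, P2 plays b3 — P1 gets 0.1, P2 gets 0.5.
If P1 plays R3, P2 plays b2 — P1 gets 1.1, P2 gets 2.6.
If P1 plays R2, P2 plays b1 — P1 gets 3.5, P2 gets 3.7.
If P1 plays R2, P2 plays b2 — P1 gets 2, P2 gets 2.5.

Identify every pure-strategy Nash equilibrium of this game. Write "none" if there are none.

(R3, b1)

P1 against b1: payoffs 1.2, 3.5, 3.9 → best response R3.
P1 against b2: payoffs 1.4, 2, 1.1 → best response R2.
P1 against b3: payoffs 0.1, 2.4, 5.9 → best response R3.
P2 against R1: payoffs 0.6, 5.9, 0.5 → best response b2.
P2 against R2: payoffs 3.7, 2.5, 3.2 → best response b1.
P2 against R3: payoffs 3.9, 2.6, 2.5 → best response b1.
Mutual best responses: (R3, b1).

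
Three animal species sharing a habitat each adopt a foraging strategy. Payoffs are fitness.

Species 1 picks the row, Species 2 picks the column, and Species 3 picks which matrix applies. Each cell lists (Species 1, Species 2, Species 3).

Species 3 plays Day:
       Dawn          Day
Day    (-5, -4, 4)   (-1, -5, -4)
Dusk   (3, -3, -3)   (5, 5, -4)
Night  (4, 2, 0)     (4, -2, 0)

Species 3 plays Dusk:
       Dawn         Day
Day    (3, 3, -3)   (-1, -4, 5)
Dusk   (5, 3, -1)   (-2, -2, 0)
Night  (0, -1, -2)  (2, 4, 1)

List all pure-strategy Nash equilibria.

Pure-strategy Nash equilibria: (Dusk, Dawn, Dusk); (Night, Dawn, Day); (Night, Day, Dusk)

Species 1 against (Dawn, Day): payoffs -5, 3, 4 → best response Night.
Species 1 against (Dawn, Dusk): payoffs 3, 5, 0 → best response Dusk.
Species 1 against (Day, Day): payoffs -1, 5, 4 → best response Dusk.
Species 1 against (Day, Dusk): payoffs -1, -2, 2 → best response Night.
Species 2 against (Day, Day): payoffs -4, -5 → best response Dawn.
Species 2 against (Day, Dusk): payoffs 3, -4 → best response Dawn.
Species 2 against (Dusk, Day): payoffs -3, 5 → best response Day.
Species 2 against (Dusk, Dusk): payoffs 3, -2 → best response Dawn.
Species 2 against (Night, Day): payoffs 2, -2 → best response Dawn.
Species 2 against (Night, Dusk): payoffs -1, 4 → best response Day.
Species 3 against (Day, Dawn): payoffs 4, -3 → best response Day.
Species 3 against (Day, Day): payoffs -4, 5 → best response Dusk.
Species 3 against (Dusk, Dawn): payoffs -3, -1 → best response Dusk.
Species 3 against (Dusk, Day): payoffs -4, 0 → best response Dusk.
Species 3 against (Night, Dawn): payoffs 0, -2 → best response Day.
Species 3 against (Night, Day): payoffs 0, 1 → best response Dusk.
Mutual best responses: (Dusk, Dawn, Dusk); (Night, Dawn, Day); (Night, Day, Dusk).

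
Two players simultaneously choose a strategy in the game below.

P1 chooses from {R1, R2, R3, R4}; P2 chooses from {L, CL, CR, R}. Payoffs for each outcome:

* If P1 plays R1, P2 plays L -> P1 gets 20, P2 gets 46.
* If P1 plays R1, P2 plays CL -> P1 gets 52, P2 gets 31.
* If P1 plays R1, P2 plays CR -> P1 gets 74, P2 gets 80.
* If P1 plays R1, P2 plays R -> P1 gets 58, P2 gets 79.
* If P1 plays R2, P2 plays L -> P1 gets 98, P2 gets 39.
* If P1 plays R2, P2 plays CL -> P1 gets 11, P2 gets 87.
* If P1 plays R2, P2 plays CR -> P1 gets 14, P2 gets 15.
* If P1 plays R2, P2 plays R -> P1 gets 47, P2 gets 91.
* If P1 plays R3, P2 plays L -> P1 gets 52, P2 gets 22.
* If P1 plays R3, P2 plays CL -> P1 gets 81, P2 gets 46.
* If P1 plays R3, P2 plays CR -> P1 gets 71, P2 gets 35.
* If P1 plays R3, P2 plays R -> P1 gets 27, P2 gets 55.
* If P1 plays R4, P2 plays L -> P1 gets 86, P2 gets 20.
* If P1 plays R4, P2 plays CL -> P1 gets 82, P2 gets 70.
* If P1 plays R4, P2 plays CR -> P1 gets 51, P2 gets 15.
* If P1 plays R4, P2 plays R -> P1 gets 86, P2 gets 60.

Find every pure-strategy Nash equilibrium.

Pure-strategy Nash equilibria: (R1, CR); (R4, CL)

(R1, L): P1 can switch to R2 (20 → 98). Not NE.
(R1, CL): P1 can switch to R3 (52 → 81). Not NE.
(R1, CR): P1 gets 74, best alternative 71; P2 gets 80, best alternative 79. No profitable deviation — NE.
(R1, R): P1 can switch to R4 (58 → 86). Not NE.
(R2, L): P2 can switch to CL (39 → 87). Not NE.
(R2, CL): P1 can switch to R1 (11 → 52). Not NE.
(R2, CR): P1 can switch to R1 (14 → 74). Not NE.
(R2, R): P1 can switch to R1 (47 → 58). Not NE.
(R3, L): P1 can switch to R2 (52 → 98). Not NE.
(R4, CL): P1 gets 82, best alternative 81; P2 gets 70, best alternative 60. No profitable deviation — NE.
(The remaining 6 profiles each have a profitable deviation by the same check.)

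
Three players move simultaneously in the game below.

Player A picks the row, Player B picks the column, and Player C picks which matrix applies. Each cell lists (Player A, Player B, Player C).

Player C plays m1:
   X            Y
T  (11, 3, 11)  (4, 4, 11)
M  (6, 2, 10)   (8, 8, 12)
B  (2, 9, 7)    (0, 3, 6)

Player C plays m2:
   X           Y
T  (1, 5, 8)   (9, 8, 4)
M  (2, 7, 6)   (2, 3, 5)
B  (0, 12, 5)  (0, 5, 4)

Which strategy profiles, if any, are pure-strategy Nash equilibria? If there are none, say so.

Player A against (X, m1): payoffs 11, 6, 2 → best response T.
Player A against (X, m2): payoffs 1, 2, 0 → best response M.
Player A against (Y, m1): payoffs 4, 8, 0 → best response M.
Player A against (Y, m2): payoffs 9, 2, 0 → best response T.
Player B against (T, m1): payoffs 3, 4 → best response Y.
Player B against (T, m2): payoffs 5, 8 → best response Y.
Player B against (M, m1): payoffs 2, 8 → best response Y.
Player B against (M, m2): payoffs 7, 3 → best response X.
Player B against (B, m1): payoffs 9, 3 → best response X.
Player B against (B, m2): payoffs 12, 5 → best response X.
Player C against (T, X): payoffs 11, 8 → best response m1.
Player C against (T, Y): payoffs 11, 4 → best response m1.
Player C against (M, X): payoffs 10, 6 → best response m1.
Player C against (M, Y): payoffs 12, 5 → best response m1.
Player C against (B, X): payoffs 7, 5 → best response m1.
Player C against (B, Y): payoffs 6, 4 → best response m1.
Mutual best responses: (M, Y, m1).

Pure NE: (M, Y, m1)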